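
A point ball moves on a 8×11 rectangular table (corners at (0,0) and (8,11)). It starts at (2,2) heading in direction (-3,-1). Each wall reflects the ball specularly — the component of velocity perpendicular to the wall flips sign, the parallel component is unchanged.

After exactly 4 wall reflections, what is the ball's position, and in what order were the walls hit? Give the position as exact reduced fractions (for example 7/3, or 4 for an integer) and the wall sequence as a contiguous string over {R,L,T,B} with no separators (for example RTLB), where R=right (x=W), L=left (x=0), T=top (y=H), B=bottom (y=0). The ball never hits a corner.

1. t=2/3 → L at (0,4/3); v=(3,-1)
2. t=4/3 → B at (4,0); v=(3,1)
3. t=4/3 → R at (8,4/3); v=(-3,1)
4. t=8/3 → L at (0,4); v=(3,1)

Final position: (0,4)
Wall sequence: LBRL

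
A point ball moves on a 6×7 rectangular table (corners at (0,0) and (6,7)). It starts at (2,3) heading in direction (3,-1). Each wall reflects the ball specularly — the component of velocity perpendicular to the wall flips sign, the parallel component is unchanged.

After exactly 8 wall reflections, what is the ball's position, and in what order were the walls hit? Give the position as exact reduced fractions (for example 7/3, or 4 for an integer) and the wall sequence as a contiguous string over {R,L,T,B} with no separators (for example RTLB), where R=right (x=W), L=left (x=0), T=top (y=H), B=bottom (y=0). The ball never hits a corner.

1. t=4/3 → R at (6,5/3); v=(-3,-1)
2. t=5/3 → B at (1,0); v=(-3,1)
3. t=1/3 → L at (0,1/3); v=(3,1)
4. t=2 → R at (6,7/3); v=(-3,1)
5. t=2 → L at (0,13/3); v=(3,1)
6. t=2 → R at (6,19/3); v=(-3,1)
7. t=2/3 → T at (4,7); v=(-3,-1)
8. t=4/3 → L at (0,17/3); v=(3,-1)

Final position: (0,17/3)
Wall sequence: RBLRLRTL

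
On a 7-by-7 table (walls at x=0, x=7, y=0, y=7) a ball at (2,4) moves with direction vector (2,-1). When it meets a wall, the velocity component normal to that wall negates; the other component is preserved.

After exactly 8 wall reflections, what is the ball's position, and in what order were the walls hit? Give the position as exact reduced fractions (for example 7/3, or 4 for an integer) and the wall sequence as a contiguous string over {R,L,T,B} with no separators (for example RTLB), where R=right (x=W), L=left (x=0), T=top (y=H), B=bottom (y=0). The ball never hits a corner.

1. t=5/2 → R at (7,3/2); v=(-2,-1)
2. t=3/2 → B at (4,0); v=(-2,1)
3. t=2 → L at (0,2); v=(2,1)
4. t=7/2 → R at (7,11/2); v=(-2,1)
5. t=3/2 → T at (4,7); v=(-2,-1)
6. t=2 → L at (0,5); v=(2,-1)
7. t=7/2 → R at (7,3/2); v=(-2,-1)
8. t=3/2 → B at (4,0); v=(-2,1)

Final position: (4,0)
Wall sequence: RBLRTLRB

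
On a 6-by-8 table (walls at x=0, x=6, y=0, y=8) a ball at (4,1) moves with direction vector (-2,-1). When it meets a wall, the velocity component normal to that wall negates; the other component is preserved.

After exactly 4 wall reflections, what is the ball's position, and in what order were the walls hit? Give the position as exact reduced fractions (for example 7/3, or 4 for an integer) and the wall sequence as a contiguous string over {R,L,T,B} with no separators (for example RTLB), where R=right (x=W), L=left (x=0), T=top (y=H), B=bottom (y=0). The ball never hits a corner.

1. t=1 → B at (2,0); v=(-2,1)
2. t=1 → L at (0,1); v=(2,1)
3. t=3 → R at (6,4); v=(-2,1)
4. t=3 → L at (0,7); v=(2,1)

Final position: (0,7)
Wall sequence: BLRL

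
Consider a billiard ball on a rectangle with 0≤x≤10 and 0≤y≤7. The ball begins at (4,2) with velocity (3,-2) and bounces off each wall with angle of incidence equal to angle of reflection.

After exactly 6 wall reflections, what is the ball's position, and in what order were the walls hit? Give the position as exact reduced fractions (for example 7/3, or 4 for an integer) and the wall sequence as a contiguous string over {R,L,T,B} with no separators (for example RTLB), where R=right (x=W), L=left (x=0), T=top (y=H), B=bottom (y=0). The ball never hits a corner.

1. t=1 → B at (7,0); v=(3,2)
2. t=1 → R at (10,2); v=(-3,2)
3. t=5/2 → T at (5/2,7); v=(-3,-2)
4. t=5/6 → L at (0,16/3); v=(3,-2)
5. t=8/3 → B at (8,0); v=(3,2)
6. t=2/3 → R at (10,4/3); v=(-3,2)

Final position: (10,4/3)
Wall sequence: BRTLBR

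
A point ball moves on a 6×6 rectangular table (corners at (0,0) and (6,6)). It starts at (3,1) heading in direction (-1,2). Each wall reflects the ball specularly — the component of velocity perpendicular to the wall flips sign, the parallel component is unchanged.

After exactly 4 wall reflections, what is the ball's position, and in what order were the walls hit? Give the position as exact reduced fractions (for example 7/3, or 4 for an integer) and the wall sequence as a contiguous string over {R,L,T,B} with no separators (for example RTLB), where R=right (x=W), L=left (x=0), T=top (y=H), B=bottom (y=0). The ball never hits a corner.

1. t=5/2 → T at (1/2,6); v=(-1,-2)
2. t=1/2 → L at (0,5); v=(1,-2)
3. t=5/2 → B at (5/2,0); v=(1,2)
4. t=3 → T at (11/2,6); v=(1,-2)

Final position: (11/2,6)
Wall sequence: TLBT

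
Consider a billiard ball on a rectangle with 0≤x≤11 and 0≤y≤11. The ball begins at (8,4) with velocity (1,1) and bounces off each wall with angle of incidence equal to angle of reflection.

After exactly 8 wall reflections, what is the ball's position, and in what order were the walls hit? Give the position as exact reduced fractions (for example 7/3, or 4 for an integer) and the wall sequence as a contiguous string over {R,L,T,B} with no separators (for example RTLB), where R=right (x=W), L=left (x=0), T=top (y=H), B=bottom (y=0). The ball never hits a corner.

1. t=3 → R at (11,7); v=(-1,1)
2. t=4 → T at (7,11); v=(-1,-1)
3. t=7 → L at (0,4); v=(1,-1)
4. t=4 → B at (4,0); v=(1,1)
5. t=7 → R at (11,7); v=(-1,1)
6. t=4 → T at (7,11); v=(-1,-1)
7. t=7 → L at (0,4); v=(1,-1)
8. t=4 → B at (4,0); v=(1,1)

Final position: (4,0)
Wall sequence: RTLBRTLB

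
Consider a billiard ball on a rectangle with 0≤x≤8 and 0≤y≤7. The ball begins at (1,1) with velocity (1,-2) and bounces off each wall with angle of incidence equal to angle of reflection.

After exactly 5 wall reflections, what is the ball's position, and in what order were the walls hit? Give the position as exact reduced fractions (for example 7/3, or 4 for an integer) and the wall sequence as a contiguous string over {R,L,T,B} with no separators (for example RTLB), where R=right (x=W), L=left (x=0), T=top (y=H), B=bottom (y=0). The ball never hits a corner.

Final position: (4,7)
Wall sequence: BTRBT

1. t=1/2 → B at (3/2,0); v=(1,2)
2. t=7/2 → T at (5,7); v=(1,-2)
3. t=3 → R at (8,1); v=(-1,-2)
4. t=1/2 → B at (15/2,0); v=(-1,2)
5. t=7/2 → T at (4,7); v=(-1,-2)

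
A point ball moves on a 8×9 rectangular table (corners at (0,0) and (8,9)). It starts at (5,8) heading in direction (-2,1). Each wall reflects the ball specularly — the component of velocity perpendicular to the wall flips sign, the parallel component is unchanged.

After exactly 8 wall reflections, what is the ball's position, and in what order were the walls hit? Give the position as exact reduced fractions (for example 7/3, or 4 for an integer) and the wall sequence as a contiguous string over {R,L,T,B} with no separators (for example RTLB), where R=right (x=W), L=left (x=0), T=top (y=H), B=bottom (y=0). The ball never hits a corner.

Final position: (1,9)
Wall sequence: TLRBLRLT

1. t=1 → T at (3,9); v=(-2,-1)
2. t=3/2 → L at (0,15/2); v=(2,-1)
3. t=4 → R at (8,7/2); v=(-2,-1)
4. t=7/2 → B at (1,0); v=(-2,1)
5. t=1/2 → L at (0,1/2); v=(2,1)
6. t=4 → R at (8,9/2); v=(-2,1)
7. t=4 → L at (0,17/2); v=(2,1)
8. t=1/2 → T at (1,9); v=(2,-1)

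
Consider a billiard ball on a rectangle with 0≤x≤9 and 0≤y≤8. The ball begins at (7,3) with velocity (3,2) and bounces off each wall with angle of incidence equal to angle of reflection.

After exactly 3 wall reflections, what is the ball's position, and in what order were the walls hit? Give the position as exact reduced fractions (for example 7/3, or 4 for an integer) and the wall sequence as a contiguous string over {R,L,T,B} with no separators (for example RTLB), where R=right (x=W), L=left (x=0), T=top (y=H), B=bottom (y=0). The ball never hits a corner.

1. t=2/3 → R at (9,13/3); v=(-3,2)
2. t=11/6 → T at (7/2,8); v=(-3,-2)
3. t=7/6 → L at (0,17/3); v=(3,-2)

Final position: (0,17/3)
Wall sequence: RTL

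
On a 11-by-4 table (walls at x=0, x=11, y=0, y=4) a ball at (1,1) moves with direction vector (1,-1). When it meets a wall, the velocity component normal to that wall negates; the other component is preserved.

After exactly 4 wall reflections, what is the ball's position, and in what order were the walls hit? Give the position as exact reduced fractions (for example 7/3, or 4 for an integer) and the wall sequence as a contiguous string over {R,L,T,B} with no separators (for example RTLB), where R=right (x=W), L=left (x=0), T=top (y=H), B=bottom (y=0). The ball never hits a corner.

Final position: (11,1)
Wall sequence: BTBR

1. t=1 → B at (2,0); v=(1,1)
2. t=4 → T at (6,4); v=(1,-1)
3. t=4 → B at (10,0); v=(1,1)
4. t=1 → R at (11,1); v=(-1,1)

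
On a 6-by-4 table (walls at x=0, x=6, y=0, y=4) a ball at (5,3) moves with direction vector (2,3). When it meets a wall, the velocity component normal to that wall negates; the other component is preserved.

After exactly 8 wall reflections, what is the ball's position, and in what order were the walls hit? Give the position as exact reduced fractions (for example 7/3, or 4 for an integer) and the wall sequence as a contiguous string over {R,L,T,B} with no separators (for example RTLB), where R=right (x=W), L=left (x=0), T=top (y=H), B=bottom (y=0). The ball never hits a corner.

1. t=1/3 → T at (17/3,4); v=(2,-3)
2. t=1/6 → R at (6,7/2); v=(-2,-3)
3. t=7/6 → B at (11/3,0); v=(-2,3)
4. t=4/3 → T at (1,4); v=(-2,-3)
5. t=1/2 → L at (0,5/2); v=(2,-3)
6. t=5/6 → B at (5/3,0); v=(2,3)
7. t=4/3 → T at (13/3,4); v=(2,-3)
8. t=5/6 → R at (6,3/2); v=(-2,-3)

Final position: (6,3/2)
Wall sequence: TRBTLBTR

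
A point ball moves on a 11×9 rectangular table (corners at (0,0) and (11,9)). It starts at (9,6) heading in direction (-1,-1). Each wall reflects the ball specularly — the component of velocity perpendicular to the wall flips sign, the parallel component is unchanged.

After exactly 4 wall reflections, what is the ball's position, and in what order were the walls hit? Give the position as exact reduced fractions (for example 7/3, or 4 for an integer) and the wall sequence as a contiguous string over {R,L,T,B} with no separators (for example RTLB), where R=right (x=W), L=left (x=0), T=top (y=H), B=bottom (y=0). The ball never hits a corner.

1. t=6 → B at (3,0); v=(-1,1)
2. t=3 → L at (0,3); v=(1,1)
3. t=6 → T at (6,9); v=(1,-1)
4. t=5 → R at (11,4); v=(-1,-1)

Final position: (11,4)
Wall sequence: BLTR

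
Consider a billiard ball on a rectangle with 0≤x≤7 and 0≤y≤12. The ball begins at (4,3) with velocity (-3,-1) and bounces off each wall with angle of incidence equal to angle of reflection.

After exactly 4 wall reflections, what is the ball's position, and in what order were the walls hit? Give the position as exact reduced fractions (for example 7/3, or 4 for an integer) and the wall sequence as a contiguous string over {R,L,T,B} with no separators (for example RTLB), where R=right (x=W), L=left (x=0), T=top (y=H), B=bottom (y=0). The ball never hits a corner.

Final position: (0,3)
Wall sequence: LBRL

1. t=4/3 → L at (0,5/3); v=(3,-1)
2. t=5/3 → B at (5,0); v=(3,1)
3. t=2/3 → R at (7,2/3); v=(-3,1)
4. t=7/3 → L at (0,3); v=(3,1)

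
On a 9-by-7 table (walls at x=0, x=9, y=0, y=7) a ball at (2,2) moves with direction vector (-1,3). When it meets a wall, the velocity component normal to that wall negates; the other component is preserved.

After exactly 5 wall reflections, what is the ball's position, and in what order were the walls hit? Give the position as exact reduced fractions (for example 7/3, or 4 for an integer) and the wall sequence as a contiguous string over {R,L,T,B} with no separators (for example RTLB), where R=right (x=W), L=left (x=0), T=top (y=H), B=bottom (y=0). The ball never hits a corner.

1. t=5/3 → T at (1/3,7); v=(-1,-3)
2. t=1/3 → L at (0,6); v=(1,-3)
3. t=2 → B at (2,0); v=(1,3)
4. t=7/3 → T at (13/3,7); v=(1,-3)
5. t=7/3 → B at (20/3,0); v=(1,3)

Final position: (20/3,0)
Wall sequence: TLBTB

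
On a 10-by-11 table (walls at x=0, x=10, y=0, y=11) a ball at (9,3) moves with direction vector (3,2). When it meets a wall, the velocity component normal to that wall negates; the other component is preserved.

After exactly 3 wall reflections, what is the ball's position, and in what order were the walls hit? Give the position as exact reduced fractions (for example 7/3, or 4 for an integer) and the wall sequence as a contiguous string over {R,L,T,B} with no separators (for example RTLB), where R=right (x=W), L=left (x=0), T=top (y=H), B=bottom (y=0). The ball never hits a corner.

1. t=1/3 → R at (10,11/3); v=(-3,2)
2. t=10/3 → L at (0,31/3); v=(3,2)
3. t=1/3 → T at (1,11); v=(3,-2)

Final position: (1,11)
Wall sequence: RLT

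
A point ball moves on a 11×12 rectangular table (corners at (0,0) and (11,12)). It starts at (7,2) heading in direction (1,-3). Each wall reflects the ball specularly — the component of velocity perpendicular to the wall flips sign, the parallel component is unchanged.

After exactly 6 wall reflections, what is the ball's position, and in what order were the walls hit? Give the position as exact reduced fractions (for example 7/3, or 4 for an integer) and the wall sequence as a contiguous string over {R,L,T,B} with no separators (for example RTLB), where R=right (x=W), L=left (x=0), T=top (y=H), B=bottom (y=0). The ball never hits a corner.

Final position: (0,5)
Wall sequence: BRTBTL

1. t=2/3 → B at (23/3,0); v=(1,3)
2. t=10/3 → R at (11,10); v=(-1,3)
3. t=2/3 → T at (31/3,12); v=(-1,-3)
4. t=4 → B at (19/3,0); v=(-1,3)
5. t=4 → T at (7/3,12); v=(-1,-3)
6. t=7/3 → L at (0,5); v=(1,-3)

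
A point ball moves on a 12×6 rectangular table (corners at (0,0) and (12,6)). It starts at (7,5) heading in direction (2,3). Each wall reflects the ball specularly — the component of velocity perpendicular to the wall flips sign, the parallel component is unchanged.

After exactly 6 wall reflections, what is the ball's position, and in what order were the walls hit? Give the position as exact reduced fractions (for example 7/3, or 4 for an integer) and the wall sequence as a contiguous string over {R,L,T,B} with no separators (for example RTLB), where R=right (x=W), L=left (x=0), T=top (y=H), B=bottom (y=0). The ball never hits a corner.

1. t=1/3 → T at (23/3,6); v=(2,-3)
2. t=2 → B at (35/3,0); v=(2,3)
3. t=1/6 → R at (12,1/2); v=(-2,3)
4. t=11/6 → T at (25/3,6); v=(-2,-3)
5. t=2 → B at (13/3,0); v=(-2,3)
6. t=2 → T at (1/3,6); v=(-2,-3)

Final position: (1/3,6)
Wall sequence: TBRTBT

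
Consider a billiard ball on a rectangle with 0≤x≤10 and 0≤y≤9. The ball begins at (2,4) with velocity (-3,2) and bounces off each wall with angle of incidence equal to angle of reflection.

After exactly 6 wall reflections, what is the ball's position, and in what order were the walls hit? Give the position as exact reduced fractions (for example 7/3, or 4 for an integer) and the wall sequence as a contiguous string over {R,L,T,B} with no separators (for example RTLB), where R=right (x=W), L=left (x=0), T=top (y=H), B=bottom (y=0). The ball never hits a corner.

1. t=2/3 → L at (0,16/3); v=(3,2)
2. t=11/6 → T at (11/2,9); v=(3,-2)
3. t=3/2 → R at (10,6); v=(-3,-2)
4. t=3 → B at (1,0); v=(-3,2)
5. t=1/3 → L at (0,2/3); v=(3,2)
6. t=10/3 → R at (10,22/3); v=(-3,2)

Final position: (10,22/3)
Wall sequence: LTRBLR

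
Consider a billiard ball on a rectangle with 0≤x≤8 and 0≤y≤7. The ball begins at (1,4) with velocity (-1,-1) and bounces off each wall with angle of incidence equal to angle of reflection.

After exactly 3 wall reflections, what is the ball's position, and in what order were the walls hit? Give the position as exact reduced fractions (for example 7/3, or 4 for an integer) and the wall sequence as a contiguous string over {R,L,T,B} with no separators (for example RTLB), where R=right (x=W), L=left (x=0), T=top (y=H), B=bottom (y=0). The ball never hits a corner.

Final position: (8,5)
Wall sequence: LBR

1. t=1 → L at (0,3); v=(1,-1)
2. t=3 → B at (3,0); v=(1,1)
3. t=5 → R at (8,5); v=(-1,1)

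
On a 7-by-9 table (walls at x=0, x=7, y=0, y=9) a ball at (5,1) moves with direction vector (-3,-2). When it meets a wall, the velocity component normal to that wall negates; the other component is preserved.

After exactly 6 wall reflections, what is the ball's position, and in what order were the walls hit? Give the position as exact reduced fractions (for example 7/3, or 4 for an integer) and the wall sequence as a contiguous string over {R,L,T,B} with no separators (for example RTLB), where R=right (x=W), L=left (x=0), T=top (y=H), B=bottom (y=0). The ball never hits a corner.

1. t=1/2 → B at (7/2,0); v=(-3,2)
2. t=7/6 → L at (0,7/3); v=(3,2)
3. t=7/3 → R at (7,7); v=(-3,2)
4. t=1 → T at (4,9); v=(-3,-2)
5. t=4/3 → L at (0,19/3); v=(3,-2)
6. t=7/3 → R at (7,5/3); v=(-3,-2)

Final position: (7,5/3)
Wall sequence: BLRTLR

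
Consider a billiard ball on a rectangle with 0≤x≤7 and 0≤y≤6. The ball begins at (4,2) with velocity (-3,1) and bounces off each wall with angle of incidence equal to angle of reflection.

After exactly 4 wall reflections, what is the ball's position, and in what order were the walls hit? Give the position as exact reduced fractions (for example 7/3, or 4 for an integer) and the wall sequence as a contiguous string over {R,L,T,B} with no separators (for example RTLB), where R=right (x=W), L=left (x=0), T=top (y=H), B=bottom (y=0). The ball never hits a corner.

1. t=4/3 → L at (0,10/3); v=(3,1)
2. t=7/3 → R at (7,17/3); v=(-3,1)
3. t=1/3 → T at (6,6); v=(-3,-1)
4. t=2 → L at (0,4); v=(3,-1)

Final position: (0,4)
Wall sequence: LRTL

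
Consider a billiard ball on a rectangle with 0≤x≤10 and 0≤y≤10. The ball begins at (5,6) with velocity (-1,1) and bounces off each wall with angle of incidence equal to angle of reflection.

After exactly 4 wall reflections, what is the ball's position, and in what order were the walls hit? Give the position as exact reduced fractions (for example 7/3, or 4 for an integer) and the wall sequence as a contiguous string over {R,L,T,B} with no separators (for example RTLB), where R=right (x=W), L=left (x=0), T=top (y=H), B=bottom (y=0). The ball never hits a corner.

Final position: (10,1)
Wall sequence: TLBR

1. t=4 → T at (1,10); v=(-1,-1)
2. t=1 → L at (0,9); v=(1,-1)
3. t=9 → B at (9,0); v=(1,1)
4. t=1 → R at (10,1); v=(-1,1)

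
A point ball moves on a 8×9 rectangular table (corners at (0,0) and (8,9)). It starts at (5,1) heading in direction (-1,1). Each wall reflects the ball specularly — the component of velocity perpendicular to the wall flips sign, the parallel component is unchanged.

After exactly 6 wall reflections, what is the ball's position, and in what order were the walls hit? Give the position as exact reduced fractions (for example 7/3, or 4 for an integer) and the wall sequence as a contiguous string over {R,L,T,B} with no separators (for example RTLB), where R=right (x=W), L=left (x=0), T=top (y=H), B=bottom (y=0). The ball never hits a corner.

1. t=5 → L at (0,6); v=(1,1)
2. t=3 → T at (3,9); v=(1,-1)
3. t=5 → R at (8,4); v=(-1,-1)
4. t=4 → B at (4,0); v=(-1,1)
5. t=4 → L at (0,4); v=(1,1)
6. t=5 → T at (5,9); v=(1,-1)

Final position: (5,9)
Wall sequence: LTRBLT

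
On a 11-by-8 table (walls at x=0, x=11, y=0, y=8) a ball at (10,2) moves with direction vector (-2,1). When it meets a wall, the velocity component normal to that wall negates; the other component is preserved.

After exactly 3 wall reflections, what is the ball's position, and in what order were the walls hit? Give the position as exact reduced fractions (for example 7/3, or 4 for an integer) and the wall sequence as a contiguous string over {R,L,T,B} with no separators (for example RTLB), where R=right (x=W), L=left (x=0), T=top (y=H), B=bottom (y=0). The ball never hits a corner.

Final position: (11,7/2)
Wall sequence: LTR

1. t=5 → L at (0,7); v=(2,1)
2. t=1 → T at (2,8); v=(2,-1)
3. t=9/2 → R at (11,7/2); v=(-2,-1)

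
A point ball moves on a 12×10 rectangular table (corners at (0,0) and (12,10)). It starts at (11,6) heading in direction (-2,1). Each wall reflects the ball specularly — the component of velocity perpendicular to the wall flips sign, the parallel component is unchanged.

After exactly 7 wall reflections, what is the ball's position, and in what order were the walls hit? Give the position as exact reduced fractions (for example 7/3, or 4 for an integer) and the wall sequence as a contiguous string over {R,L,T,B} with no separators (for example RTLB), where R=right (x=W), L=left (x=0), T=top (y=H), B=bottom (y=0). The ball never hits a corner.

1. t=4 → T at (3,10); v=(-2,-1)
2. t=3/2 → L at (0,17/2); v=(2,-1)
3. t=6 → R at (12,5/2); v=(-2,-1)
4. t=5/2 → B at (7,0); v=(-2,1)
5. t=7/2 → L at (0,7/2); v=(2,1)
6. t=6 → R at (12,19/2); v=(-2,1)
7. t=1/2 → T at (11,10); v=(-2,-1)

Final position: (11,10)
Wall sequence: TLRBLRT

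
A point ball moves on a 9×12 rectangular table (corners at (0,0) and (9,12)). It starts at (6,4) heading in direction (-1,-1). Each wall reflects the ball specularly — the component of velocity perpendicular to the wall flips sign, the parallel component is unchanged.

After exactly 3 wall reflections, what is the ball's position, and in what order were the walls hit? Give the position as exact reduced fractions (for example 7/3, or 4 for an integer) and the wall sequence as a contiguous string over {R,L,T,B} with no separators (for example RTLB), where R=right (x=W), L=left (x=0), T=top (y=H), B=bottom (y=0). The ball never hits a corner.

1. t=4 → B at (2,0); v=(-1,1)
2. t=2 → L at (0,2); v=(1,1)
3. t=9 → R at (9,11); v=(-1,1)

Final position: (9,11)
Wall sequence: BLR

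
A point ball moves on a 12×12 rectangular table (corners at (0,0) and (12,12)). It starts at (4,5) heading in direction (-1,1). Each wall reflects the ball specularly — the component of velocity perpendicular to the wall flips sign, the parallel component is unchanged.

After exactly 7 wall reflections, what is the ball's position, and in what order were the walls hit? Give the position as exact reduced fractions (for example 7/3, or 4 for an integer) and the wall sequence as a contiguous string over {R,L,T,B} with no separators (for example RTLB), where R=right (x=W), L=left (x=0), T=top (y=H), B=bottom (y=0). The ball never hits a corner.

Final position: (12,3)
Wall sequence: LTRBLTR

1. t=4 → L at (0,9); v=(1,1)
2. t=3 → T at (3,12); v=(1,-1)
3. t=9 → R at (12,3); v=(-1,-1)
4. t=3 → B at (9,0); v=(-1,1)
5. t=9 → L at (0,9); v=(1,1)
6. t=3 → T at (3,12); v=(1,-1)
7. t=9 → R at (12,3); v=(-1,-1)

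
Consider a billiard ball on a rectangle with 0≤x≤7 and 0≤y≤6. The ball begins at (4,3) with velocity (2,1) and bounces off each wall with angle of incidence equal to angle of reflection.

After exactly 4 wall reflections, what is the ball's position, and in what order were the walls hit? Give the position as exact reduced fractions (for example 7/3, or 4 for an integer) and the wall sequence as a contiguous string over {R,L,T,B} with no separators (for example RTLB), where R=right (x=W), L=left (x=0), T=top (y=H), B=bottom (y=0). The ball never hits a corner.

1. t=3/2 → R at (7,9/2); v=(-2,1)
2. t=3/2 → T at (4,6); v=(-2,-1)
3. t=2 → L at (0,4); v=(2,-1)
4. t=7/2 → R at (7,1/2); v=(-2,-1)

Final position: (7,1/2)
Wall sequence: RTLR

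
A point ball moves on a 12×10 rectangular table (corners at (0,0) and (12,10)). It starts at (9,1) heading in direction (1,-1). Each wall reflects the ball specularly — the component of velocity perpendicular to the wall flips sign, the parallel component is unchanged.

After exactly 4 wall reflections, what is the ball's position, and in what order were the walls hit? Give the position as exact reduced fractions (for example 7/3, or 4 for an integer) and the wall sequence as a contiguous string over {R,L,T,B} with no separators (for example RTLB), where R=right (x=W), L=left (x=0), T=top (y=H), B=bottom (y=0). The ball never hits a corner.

Final position: (0,6)
Wall sequence: BRTL

1. t=1 → B at (10,0); v=(1,1)
2. t=2 → R at (12,2); v=(-1,1)
3. t=8 → T at (4,10); v=(-1,-1)
4. t=4 → L at (0,6); v=(1,-1)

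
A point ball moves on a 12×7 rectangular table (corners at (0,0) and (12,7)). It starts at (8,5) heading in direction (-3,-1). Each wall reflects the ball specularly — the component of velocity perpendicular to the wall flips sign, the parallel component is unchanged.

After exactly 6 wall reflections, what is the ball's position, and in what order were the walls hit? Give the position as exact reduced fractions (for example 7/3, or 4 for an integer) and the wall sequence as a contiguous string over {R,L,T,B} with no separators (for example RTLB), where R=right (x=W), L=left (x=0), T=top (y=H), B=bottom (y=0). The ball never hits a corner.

Final position: (12,13/3)
Wall sequence: LBRLTR

1. t=8/3 → L at (0,7/3); v=(3,-1)
2. t=7/3 → B at (7,0); v=(3,1)
3. t=5/3 → R at (12,5/3); v=(-3,1)
4. t=4 → L at (0,17/3); v=(3,1)
5. t=4/3 → T at (4,7); v=(3,-1)
6. t=8/3 → R at (12,13/3); v=(-3,-1)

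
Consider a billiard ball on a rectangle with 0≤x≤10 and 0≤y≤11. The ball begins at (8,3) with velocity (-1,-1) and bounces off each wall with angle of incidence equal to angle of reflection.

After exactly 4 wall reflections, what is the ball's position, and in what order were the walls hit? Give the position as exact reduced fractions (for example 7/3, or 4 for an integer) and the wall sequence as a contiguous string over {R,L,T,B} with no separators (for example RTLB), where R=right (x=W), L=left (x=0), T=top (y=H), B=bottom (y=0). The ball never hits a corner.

1. t=3 → B at (5,0); v=(-1,1)
2. t=5 → L at (0,5); v=(1,1)
3. t=6 → T at (6,11); v=(1,-1)
4. t=4 → R at (10,7); v=(-1,-1)

Final position: (10,7)
Wall sequence: BLTR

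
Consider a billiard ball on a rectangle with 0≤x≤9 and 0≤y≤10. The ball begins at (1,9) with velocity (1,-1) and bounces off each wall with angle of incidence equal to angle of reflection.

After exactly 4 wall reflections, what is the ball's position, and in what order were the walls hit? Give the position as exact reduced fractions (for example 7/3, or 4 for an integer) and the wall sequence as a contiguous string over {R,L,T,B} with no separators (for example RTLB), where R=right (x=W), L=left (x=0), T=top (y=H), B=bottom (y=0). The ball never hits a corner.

1. t=8 → R at (9,1); v=(-1,-1)
2. t=1 → B at (8,0); v=(-1,1)
3. t=8 → L at (0,8); v=(1,1)
4. t=2 → T at (2,10); v=(1,-1)

Final position: (2,10)
Wall sequence: RBLT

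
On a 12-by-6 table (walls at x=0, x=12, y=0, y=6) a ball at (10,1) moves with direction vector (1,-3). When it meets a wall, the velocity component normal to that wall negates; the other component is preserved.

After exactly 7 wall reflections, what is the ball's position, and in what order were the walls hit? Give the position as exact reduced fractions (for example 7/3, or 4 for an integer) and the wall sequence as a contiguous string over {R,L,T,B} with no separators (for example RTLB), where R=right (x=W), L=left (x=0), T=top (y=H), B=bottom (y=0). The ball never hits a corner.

Final position: (11/3,6)
Wall sequence: BRTBTBT

1. t=1/3 → B at (31/3,0); v=(1,3)
2. t=5/3 → R at (12,5); v=(-1,3)
3. t=1/3 → T at (35/3,6); v=(-1,-3)
4. t=2 → B at (29/3,0); v=(-1,3)
5. t=2 → T at (23/3,6); v=(-1,-3)
6. t=2 → B at (17/3,0); v=(-1,3)
7. t=2 → T at (11/3,6); v=(-1,-3)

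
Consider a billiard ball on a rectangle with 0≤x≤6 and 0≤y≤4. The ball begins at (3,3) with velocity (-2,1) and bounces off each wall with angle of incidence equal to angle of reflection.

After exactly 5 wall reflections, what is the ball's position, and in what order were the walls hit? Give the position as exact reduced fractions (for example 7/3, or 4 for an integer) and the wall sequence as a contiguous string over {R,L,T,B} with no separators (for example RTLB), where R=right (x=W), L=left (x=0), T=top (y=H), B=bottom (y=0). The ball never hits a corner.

Final position: (0,5/2)
Wall sequence: TLRBL

1. t=1 → T at (1,4); v=(-2,-1)
2. t=1/2 → L at (0,7/2); v=(2,-1)
3. t=3 → R at (6,1/2); v=(-2,-1)
4. t=1/2 → B at (5,0); v=(-2,1)
5. t=5/2 → L at (0,5/2); v=(2,1)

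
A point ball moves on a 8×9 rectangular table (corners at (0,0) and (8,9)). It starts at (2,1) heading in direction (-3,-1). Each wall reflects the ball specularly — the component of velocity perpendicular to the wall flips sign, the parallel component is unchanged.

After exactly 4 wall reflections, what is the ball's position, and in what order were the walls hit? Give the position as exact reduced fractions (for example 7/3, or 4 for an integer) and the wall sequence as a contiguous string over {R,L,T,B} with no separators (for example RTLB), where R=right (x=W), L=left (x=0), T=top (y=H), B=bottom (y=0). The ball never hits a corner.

Final position: (0,5)
Wall sequence: LBRL

1. t=2/3 → L at (0,1/3); v=(3,-1)
2. t=1/3 → B at (1,0); v=(3,1)
3. t=7/3 → R at (8,7/3); v=(-3,1)
4. t=8/3 → L at (0,5); v=(3,1)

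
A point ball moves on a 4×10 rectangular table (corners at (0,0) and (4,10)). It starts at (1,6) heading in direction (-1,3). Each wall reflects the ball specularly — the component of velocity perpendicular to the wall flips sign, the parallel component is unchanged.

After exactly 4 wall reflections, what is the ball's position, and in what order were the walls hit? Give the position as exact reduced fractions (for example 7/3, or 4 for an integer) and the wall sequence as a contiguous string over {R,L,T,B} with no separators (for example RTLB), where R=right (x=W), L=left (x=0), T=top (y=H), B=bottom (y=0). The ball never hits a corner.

Final position: (4,1)
Wall sequence: LTBR

1. t=1 → L at (0,9); v=(1,3)
2. t=1/3 → T at (1/3,10); v=(1,-3)
3. t=10/3 → B at (11/3,0); v=(1,3)
4. t=1/3 → R at (4,1); v=(-1,3)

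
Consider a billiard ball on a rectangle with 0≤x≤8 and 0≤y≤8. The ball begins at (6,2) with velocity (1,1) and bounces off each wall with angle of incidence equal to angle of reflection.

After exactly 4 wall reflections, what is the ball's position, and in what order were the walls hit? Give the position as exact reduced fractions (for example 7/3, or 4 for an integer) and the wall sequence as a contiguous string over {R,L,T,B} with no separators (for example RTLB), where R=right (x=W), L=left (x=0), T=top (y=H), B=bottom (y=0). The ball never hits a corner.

Final position: (4,0)
Wall sequence: RTLB

1. t=2 → R at (8,4); v=(-1,1)
2. t=4 → T at (4,8); v=(-1,-1)
3. t=4 → L at (0,4); v=(1,-1)
4. t=4 → B at (4,0); v=(1,1)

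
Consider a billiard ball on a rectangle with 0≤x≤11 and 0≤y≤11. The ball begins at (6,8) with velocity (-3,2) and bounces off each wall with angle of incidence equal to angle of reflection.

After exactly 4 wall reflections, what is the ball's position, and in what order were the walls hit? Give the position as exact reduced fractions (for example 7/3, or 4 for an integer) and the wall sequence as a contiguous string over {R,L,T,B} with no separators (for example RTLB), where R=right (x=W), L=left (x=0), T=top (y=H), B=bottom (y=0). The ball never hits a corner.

Final position: (7,0)
Wall sequence: TLRB

1. t=3/2 → T at (3/2,11); v=(-3,-2)
2. t=1/2 → L at (0,10); v=(3,-2)
3. t=11/3 → R at (11,8/3); v=(-3,-2)
4. t=4/3 → B at (7,0); v=(-3,2)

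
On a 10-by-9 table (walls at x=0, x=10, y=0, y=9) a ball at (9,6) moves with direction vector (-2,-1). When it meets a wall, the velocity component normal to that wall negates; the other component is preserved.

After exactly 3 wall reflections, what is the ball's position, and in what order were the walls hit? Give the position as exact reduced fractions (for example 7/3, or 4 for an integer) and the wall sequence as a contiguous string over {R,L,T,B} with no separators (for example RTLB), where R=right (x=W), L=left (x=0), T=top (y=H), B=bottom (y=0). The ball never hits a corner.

Final position: (10,7/2)
Wall sequence: LBR

1. t=9/2 → L at (0,3/2); v=(2,-1)
2. t=3/2 → B at (3,0); v=(2,1)
3. t=7/2 → R at (10,7/2); v=(-2,1)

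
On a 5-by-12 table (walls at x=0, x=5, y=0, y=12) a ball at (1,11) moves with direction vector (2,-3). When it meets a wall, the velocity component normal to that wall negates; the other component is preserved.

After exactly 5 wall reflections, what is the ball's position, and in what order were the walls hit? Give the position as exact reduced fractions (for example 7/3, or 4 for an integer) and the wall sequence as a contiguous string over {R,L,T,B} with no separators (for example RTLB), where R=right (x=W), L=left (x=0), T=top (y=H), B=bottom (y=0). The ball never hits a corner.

1. t=2 → R at (5,5); v=(-2,-3)
2. t=5/3 → B at (5/3,0); v=(-2,3)
3. t=5/6 → L at (0,5/2); v=(2,3)
4. t=5/2 → R at (5,10); v=(-2,3)
5. t=2/3 → T at (11/3,12); v=(-2,-3)

Final position: (11/3,12)
Wall sequence: RBLRT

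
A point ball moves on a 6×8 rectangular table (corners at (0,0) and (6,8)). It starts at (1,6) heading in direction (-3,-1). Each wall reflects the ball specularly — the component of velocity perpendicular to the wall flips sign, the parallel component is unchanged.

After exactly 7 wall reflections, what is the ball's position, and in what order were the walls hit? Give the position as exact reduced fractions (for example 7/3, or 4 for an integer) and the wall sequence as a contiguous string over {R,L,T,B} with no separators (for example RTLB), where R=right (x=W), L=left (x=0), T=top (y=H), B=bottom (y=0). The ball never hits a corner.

Final position: (6,13/3)
Wall sequence: LRLBRLR

1. t=1/3 → L at (0,17/3); v=(3,-1)
2. t=2 → R at (6,11/3); v=(-3,-1)
3. t=2 → L at (0,5/3); v=(3,-1)
4. t=5/3 → B at (5,0); v=(3,1)
5. t=1/3 → R at (6,1/3); v=(-3,1)
6. t=2 → L at (0,7/3); v=(3,1)
7. t=2 → R at (6,13/3); v=(-3,1)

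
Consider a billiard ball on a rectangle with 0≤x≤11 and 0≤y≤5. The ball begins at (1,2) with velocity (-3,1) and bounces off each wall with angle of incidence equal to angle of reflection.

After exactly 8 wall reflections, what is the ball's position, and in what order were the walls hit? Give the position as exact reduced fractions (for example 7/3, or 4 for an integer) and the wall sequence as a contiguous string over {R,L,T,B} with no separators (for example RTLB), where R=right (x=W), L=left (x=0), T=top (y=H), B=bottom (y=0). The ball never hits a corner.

Final position: (0,3)
Wall sequence: LTRLBRTL

1. t=1/3 → L at (0,7/3); v=(3,1)
2. t=8/3 → T at (8,5); v=(3,-1)
3. t=1 → R at (11,4); v=(-3,-1)
4. t=11/3 → L at (0,1/3); v=(3,-1)
5. t=1/3 → B at (1,0); v=(3,1)
6. t=10/3 → R at (11,10/3); v=(-3,1)
7. t=5/3 → T at (6,5); v=(-3,-1)
8. t=2 → L at (0,3); v=(3,-1)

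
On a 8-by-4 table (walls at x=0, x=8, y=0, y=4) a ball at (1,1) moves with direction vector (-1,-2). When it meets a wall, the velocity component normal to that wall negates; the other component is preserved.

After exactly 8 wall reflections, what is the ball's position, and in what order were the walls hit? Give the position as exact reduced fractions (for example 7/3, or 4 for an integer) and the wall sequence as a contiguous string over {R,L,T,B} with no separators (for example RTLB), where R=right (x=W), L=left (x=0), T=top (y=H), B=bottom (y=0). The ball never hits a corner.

Final position: (13/2,4)
Wall sequence: BLTBTBRT

1. t=1/2 → B at (1/2,0); v=(-1,2)
2. t=1/2 → L at (0,1); v=(1,2)
3. t=3/2 → T at (3/2,4); v=(1,-2)
4. t=2 → B at (7/2,0); v=(1,2)
5. t=2 → T at (11/2,4); v=(1,-2)
6. t=2 → B at (15/2,0); v=(1,2)
7. t=1/2 → R at (8,1); v=(-1,2)
8. t=3/2 → T at (13/2,4); v=(-1,-2)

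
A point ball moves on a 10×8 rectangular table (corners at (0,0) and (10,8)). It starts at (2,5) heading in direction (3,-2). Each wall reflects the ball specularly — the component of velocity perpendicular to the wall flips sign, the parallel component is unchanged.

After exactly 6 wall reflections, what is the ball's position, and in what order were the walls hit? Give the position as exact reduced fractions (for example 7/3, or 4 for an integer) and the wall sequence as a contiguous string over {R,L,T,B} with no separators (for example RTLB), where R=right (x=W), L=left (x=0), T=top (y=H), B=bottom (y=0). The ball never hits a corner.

1. t=5/2 → B at (19/2,0); v=(3,2)
2. t=1/6 → R at (10,1/3); v=(-3,2)
3. t=10/3 → L at (0,7); v=(3,2)
4. t=1/2 → T at (3/2,8); v=(3,-2)
5. t=17/6 → R at (10,7/3); v=(-3,-2)
6. t=7/6 → B at (13/2,0); v=(-3,2)

Final position: (13/2,0)
Wall sequence: BRLTRB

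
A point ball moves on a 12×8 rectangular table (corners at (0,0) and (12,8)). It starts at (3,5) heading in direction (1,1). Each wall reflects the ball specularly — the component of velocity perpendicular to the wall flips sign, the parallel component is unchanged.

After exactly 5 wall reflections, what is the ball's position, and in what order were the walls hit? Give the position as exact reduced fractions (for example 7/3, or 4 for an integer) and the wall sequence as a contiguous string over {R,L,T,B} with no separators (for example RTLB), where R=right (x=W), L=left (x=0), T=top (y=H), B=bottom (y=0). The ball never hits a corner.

Final position: (0,6)
Wall sequence: TRBTL

1. t=3 → T at (6,8); v=(1,-1)
2. t=6 → R at (12,2); v=(-1,-1)
3. t=2 → B at (10,0); v=(-1,1)
4. t=8 → T at (2,8); v=(-1,-1)
5. t=2 → L at (0,6); v=(1,-1)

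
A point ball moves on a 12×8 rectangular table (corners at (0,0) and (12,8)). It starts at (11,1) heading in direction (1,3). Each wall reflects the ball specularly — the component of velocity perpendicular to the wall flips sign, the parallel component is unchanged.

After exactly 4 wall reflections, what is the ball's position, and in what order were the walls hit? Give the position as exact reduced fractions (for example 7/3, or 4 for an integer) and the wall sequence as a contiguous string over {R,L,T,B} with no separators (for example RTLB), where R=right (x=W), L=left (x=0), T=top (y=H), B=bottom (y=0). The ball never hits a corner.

Final position: (16/3,8)
Wall sequence: RTBT

1. t=1 → R at (12,4); v=(-1,3)
2. t=4/3 → T at (32/3,8); v=(-1,-3)
3. t=8/3 → B at (8,0); v=(-1,3)
4. t=8/3 → T at (16/3,8); v=(-1,-3)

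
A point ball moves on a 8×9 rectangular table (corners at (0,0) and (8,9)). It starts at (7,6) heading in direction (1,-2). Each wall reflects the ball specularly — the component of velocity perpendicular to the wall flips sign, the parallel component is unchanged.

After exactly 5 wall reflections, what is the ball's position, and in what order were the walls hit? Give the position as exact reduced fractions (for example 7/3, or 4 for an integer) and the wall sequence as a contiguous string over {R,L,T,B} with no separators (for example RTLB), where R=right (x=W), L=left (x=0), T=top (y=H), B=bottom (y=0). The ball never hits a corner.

1. t=1 → R at (8,4); v=(-1,-2)
2. t=2 → B at (6,0); v=(-1,2)
3. t=9/2 → T at (3/2,9); v=(-1,-2)
4. t=3/2 → L at (0,6); v=(1,-2)
5. t=3 → B at (3,0); v=(1,2)

Final position: (3,0)
Wall sequence: RBTLB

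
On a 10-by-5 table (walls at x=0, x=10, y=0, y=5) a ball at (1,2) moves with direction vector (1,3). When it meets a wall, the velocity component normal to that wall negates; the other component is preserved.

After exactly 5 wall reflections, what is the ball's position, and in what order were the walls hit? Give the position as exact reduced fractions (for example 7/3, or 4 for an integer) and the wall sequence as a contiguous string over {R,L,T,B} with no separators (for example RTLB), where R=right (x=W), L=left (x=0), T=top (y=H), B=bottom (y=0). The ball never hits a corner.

1. t=1 → T at (2,5); v=(1,-3)
2. t=5/3 → B at (11/3,0); v=(1,3)
3. t=5/3 → T at (16/3,5); v=(1,-3)
4. t=5/3 → B at (7,0); v=(1,3)
5. t=5/3 → T at (26/3,5); v=(1,-3)

Final position: (26/3,5)
Wall sequence: TBTBT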